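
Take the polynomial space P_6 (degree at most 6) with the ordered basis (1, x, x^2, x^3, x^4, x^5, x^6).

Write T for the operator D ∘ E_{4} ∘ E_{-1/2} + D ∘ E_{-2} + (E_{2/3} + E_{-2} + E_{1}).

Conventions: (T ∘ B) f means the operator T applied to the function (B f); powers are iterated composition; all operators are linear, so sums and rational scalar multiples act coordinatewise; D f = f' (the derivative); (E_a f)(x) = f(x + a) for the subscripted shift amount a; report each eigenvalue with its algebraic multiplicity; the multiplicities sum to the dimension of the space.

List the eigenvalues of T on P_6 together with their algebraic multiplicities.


image of 1: 3
image of x: 3x + 5/3
image of x^2: 3x^2 + (10/3)x + 76/9
image of x^3: 3x^3 + 5x^2 + (76/3)x + 4541/108
image of x^4: 3x^4 + (20/3)x^3 + (152/3)x^2 + (4541/27)x + 25385/162
image of x^5: 3x^5 + (25/3)x^4 + (760/9)x^3 + (22705/54)x^2 + (126925/162)x + 3108239/3888
image of x^6: 3x^6 + 10x^5 + (380/3)x^4 + (22705/27)x^3 + (126925/54)x^2 + (3108239/648)x + 35276605/11664
the matrix is upper triangular; its diagonal is (3, 3, 3, 3, 3, 3, 3)
for a triangular matrix the eigenvalues are the diagonal entries, with algebraic multiplicity their repetition count

λ = 3 (multiplicity 7)


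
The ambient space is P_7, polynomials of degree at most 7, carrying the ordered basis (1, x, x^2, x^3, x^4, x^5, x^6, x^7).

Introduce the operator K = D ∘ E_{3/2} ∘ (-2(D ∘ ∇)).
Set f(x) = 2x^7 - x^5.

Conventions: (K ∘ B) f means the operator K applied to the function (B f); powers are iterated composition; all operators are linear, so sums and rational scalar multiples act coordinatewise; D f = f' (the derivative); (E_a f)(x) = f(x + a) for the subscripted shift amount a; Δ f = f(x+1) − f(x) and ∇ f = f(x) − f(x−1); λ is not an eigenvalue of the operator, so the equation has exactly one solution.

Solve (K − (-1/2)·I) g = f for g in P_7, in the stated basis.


the image equals g(x) = 4x^7 - 2x^5 + 3360x^4 + 13440x^3 + 21360x^2 + 338400x + 649682

write g with unknown coordinates in the stated basis and equate coefficients in (K − (-1/2)·I) g = f
solving from the highest basis element down gives g = 4x^7 - 2x^5 + 3360x^4 + 13440x^3 + 21360x^2 + 338400x + 649682
check: K g = -1680x^4 - 6720x^3 - 10680x^2 - 169200x - 324841
so K g − (-1/2)·g = 2x^7 - x^5 = f ✓


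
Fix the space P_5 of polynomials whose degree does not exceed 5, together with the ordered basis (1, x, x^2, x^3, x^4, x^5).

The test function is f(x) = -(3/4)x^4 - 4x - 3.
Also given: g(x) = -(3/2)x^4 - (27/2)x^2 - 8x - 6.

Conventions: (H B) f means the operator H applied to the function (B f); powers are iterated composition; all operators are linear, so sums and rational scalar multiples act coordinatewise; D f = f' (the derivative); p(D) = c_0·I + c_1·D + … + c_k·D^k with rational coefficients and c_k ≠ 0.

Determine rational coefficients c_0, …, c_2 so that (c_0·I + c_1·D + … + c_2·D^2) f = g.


D^0 f = -(3/4)x^4 - 4x - 3
D^1 f = -3x^3 - 4
D^2 f = -9x^2
matching coefficients of g against c_0 f + c_1 Df + … from the top degree down determines the c_i
solution: c_0 = 2, c_1 = 0, c_2 = 3/2

p(D) = 2·I + (3/2)·D^2, i.e. c_0 = 2, c_1 = 0, c_2 = 3/2


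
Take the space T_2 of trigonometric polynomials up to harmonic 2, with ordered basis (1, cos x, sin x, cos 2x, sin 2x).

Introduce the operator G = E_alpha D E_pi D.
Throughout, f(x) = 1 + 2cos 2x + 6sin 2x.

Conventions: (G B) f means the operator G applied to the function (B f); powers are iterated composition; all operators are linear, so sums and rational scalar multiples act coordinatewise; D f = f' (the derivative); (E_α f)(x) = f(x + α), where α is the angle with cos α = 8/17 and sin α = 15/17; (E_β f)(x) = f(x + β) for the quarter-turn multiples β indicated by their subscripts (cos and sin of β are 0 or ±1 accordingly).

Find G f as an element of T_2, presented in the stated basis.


D f = 12cos 2x - 4sin 2x
E_pi D f = 12cos 2x - 4sin 2x
D E_pi D f = -8cos 2x - 24sin 2x
E_alpha D E_pi D f = -(4472/289)cos 2x + (5784/289)sin 2x

the result is g(x) = -(4472/289)cos 2x + (5784/289)sin 2x


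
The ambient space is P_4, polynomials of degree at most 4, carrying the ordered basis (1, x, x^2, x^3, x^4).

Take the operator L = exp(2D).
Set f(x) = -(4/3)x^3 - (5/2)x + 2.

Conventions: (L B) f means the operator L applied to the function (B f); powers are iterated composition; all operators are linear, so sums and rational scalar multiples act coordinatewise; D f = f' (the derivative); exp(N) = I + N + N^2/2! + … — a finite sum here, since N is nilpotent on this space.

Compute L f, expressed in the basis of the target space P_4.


the result is g(x) = -(4/3)x^3 - 8x^2 - (37/2)x - 41/3

order-1 term: -8x^2 - 5
order-2 term: -16x
order-3 term: -32/3
the series for exp(2D) f terminates at order 3
exp(2D) f = -(4/3)x^3 - 8x^2 - (37/2)x - 41/3


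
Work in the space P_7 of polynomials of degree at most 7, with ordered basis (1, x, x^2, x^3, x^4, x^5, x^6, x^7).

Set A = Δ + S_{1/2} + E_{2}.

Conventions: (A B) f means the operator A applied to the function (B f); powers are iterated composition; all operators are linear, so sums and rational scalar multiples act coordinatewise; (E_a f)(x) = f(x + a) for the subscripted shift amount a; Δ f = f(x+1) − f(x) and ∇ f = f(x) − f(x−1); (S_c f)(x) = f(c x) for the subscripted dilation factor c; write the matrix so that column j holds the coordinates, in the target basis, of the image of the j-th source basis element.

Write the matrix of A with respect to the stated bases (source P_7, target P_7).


image of 1: 2
image of x: (3/2)x + 3
image of x^2: (5/4)x^2 + 6x + 5
image of x^3: (9/8)x^3 + 9x^2 + 15x + 9
image of x^4: (17/16)x^4 + 12x^3 + 30x^2 + 36x + 17
image of x^5: (33/32)x^5 + 15x^4 + 50x^3 + 90x^2 + 85x + 33
image of x^6: (65/64)x^6 + 18x^5 + 75x^4 + 180x^3 + 255x^2 + 198x + 65
image of x^7: (129/128)x^7 + 21x^6 + 105x^5 + 315x^4 + 595x^3 + 693x^2 + 455x + 129
each image's coordinates form column j of the matrix

the matrix is [[2, 3, 5, 9, 17, 33, 65, 129]; [0, 3/2, 6, 15, 36, 85, 198, 455]; [0, 0, 5/4, 9, 30, 90, 255, 693]; [0, 0, 0, 9/8, 12, 50, 180, 595]; [0, 0, 0, 0, 17/16, 15, 75, 315]; [0, 0, 0, 0, 0, 33/32, 18, 105]; [0, 0, 0, 0, 0, 0, 65/64, 21]; [0, 0, 0, 0, 0, 0, 0, 129/128]] (rows listed top to bottom)


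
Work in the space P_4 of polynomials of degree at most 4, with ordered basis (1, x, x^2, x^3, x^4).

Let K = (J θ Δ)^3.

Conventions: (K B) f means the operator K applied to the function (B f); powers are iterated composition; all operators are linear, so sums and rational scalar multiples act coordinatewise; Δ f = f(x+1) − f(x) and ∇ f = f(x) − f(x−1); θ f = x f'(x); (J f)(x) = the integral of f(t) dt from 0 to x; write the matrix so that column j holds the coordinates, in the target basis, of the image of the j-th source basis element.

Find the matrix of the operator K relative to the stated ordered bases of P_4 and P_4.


image of 1: 0
image of x: 0
image of x^2: x^2
image of x^3: 8x^3 + (21/2)x^2
image of x^4: 27x^4 + 76x^3 + 62x^2
each image's coordinates form column j of the matrix

the matrix is [[0, 0, 0, 0, 0]; [0, 0, 0, 0, 0]; [0, 0, 1, 21/2, 62]; [0, 0, 0, 8, 76]; [0, 0, 0, 0, 27]] (rows listed top to bottom)


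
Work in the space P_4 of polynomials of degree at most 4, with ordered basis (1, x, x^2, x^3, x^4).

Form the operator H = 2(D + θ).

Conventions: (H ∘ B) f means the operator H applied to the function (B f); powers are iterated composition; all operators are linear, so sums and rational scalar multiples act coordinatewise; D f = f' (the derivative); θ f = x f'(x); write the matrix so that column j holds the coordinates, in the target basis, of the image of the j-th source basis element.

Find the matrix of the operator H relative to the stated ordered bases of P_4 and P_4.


the matrix is [[0, 2, 0, 0, 0]; [0, 2, 4, 0, 0]; [0, 0, 4, 6, 0]; [0, 0, 0, 6, 8]; [0, 0, 0, 0, 8]] (rows listed top to bottom)

image of 1: 0
image of x: 2x + 2
image of x^2: 4x^2 + 4x
image of x^3: 6x^3 + 6x^2
image of x^4: 8x^4 + 8x^3
each image's coordinates form column j of the matrix


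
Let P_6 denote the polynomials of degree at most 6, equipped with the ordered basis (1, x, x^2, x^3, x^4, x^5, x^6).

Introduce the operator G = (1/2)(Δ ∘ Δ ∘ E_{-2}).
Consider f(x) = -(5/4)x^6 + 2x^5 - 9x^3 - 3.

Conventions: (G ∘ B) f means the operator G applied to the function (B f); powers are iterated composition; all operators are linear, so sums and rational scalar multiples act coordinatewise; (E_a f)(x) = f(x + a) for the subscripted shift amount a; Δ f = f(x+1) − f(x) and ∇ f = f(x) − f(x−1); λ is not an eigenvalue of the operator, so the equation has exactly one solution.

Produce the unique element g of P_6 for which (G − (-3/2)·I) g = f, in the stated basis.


the image equals g(x) = -(5/6)x^6 + (4/3)x^5 + (25/3)x^4 - (434/9)x^3 + (155/3)x^2 + 82x - 1271/9

write g with unknown coordinates in the stated basis and equate coefficients in (G − (-3/2)·I) g = f
solving from the highest basis element down gives g = -(5/6)x^6 + (4/3)x^5 + (25/3)x^4 - (434/9)x^3 + (155/3)x^2 + 82x - 1271/9
check: G g = -(25/2)x^4 + (190/3)x^3 - (155/2)x^2 - 123x + 1253/6
so G g − (-3/2)·g = -(5/4)x^6 + 2x^5 - 9x^3 - 3 = f ✓


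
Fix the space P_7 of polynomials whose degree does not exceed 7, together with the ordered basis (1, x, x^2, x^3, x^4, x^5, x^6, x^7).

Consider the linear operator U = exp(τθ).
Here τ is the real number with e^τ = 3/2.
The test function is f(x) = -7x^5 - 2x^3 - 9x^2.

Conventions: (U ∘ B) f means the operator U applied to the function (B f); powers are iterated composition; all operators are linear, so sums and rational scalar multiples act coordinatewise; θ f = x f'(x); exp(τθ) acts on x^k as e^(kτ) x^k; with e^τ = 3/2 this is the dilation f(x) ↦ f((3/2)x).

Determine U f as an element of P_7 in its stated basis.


exp(τθ) x^k = e^(kτ) x^k; with e^τ = 3/2 this sends x^k to (3/2)^k x^k
x^2 ↦ 9/4 x^2
x^3 ↦ 27/8 x^3
x^5 ↦ 243/32 x^5
applying this coordinatewise to f: exp(τθ) f = -(1701/32)x^5 - (27/4)x^3 - (81/4)x^2

the image equals g(x) = -(1701/32)x^5 - (27/4)x^3 - (81/4)x^2


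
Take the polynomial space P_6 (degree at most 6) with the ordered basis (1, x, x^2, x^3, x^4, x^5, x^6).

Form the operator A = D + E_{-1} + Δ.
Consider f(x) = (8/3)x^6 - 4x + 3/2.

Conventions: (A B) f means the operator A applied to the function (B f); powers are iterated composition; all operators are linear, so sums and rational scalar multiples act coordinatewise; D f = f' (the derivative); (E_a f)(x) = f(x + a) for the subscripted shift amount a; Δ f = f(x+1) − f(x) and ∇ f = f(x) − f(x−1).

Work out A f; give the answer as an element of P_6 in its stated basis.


D f = 16x^5 - 4
E_{-1} f = (8/3)x^6 - 16x^5 + 40x^4 - (160/3)x^3 + 40x^2 - 20x + 49/6
Δ f = 16x^5 + 40x^4 + (160/3)x^3 + 40x^2 + 16x - 4/3
(D + E_{-1} + Δ) f = (8/3)x^6 + 16x^5 + 80x^4 + 80x^2 - 4x + 17/6

the image equals g(x) = (8/3)x^6 + 16x^5 + 80x^4 + 80x^2 - 4x + 17/6


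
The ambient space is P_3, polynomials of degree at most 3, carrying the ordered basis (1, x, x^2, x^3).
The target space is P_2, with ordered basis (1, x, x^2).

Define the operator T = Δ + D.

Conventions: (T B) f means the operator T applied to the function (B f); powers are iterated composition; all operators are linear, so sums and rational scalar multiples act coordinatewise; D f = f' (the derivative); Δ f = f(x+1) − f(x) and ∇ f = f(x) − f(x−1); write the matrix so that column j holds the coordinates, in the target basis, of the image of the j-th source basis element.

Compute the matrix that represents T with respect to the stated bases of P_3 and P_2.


the matrix is [[0, 2, 1, 1]; [0, 0, 4, 3]; [0, 0, 0, 6]] (rows listed top to bottom)

image of 1: 0
image of x: 2
image of x^2: 4x + 1
image of x^3: 6x^2 + 3x + 1
each image's coordinates form column j of the matrix


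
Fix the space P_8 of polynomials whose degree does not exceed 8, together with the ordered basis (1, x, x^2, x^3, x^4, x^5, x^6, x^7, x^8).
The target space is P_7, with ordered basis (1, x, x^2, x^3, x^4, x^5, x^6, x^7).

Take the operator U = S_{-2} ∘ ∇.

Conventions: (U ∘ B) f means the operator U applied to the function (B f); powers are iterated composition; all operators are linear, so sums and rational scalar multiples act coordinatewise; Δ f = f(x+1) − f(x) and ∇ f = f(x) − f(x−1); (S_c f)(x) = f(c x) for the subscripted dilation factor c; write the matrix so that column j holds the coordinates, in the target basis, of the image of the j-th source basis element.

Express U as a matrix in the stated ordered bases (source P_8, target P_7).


the matrix is [[0, 1, -1, 1, -1, 1, -1, 1, -1]; [0, 0, -4, 6, -8, 10, -12, 14, -16]; [0, 0, 0, 12, -24, 40, -60, 84, -112]; [0, 0, 0, 0, -32, 80, -160, 280, -448]; [0, 0, 0, 0, 0, 80, -240, 560, -1120]; [0, 0, 0, 0, 0, 0, -192, 672, -1792]; [0, 0, 0, 0, 0, 0, 0, 448, -1792]; [0, 0, 0, 0, 0, 0, 0, 0, -1024]] (rows listed top to bottom)

image of 1: 0
image of x: 1
image of x^2: -4x - 1
image of x^3: 12x^2 + 6x + 1
image of x^4: -32x^3 - 24x^2 - 8x - 1
image of x^5: 80x^4 + 80x^3 + 40x^2 + 10x + 1
image of x^6: -192x^5 - 240x^4 - 160x^3 - 60x^2 - 12x - 1
image of x^7: 448x^6 + 672x^5 + 560x^4 + 280x^3 + 84x^2 + 14x + 1
image of x^8: -1024x^7 - 1792x^6 - 1792x^5 - 1120x^4 - 448x^3 - 112x^2 - 16x - 1
each image's coordinates form column j of the matrix


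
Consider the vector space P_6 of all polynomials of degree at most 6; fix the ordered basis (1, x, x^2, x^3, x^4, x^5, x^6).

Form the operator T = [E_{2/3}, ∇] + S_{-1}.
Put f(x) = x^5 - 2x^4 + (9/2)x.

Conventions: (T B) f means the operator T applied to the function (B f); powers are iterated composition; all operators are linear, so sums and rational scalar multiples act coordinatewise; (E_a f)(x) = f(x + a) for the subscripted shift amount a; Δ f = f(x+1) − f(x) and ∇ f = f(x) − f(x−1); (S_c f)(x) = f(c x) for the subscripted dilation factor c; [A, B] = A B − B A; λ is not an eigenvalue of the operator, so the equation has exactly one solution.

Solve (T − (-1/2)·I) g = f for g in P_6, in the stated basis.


write g with unknown coordinates in the stated basis and equate coefficients in (T − (-1/2)·I) g = f
solving from the highest basis element down gives g = -2x^5 - (4/3)x^4 - 9x
check: T g = 2x^5 - (4/3)x^4 + 9x
so T g − (-1/2)·g = x^5 - 2x^4 + (9/2)x = f ✓

g(x) = -2x^5 - (4/3)x^4 - 9x


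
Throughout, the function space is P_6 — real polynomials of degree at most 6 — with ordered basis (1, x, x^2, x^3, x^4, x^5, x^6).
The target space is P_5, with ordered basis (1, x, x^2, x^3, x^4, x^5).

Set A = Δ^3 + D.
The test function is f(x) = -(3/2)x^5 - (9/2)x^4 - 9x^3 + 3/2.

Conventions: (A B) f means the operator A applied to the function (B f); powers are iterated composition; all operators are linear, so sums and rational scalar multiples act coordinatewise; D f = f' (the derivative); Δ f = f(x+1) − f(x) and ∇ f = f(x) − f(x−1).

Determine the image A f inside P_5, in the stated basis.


Δ f = -(15/2)x^4 - 33x^3 - 69x^2 - (105/2)x - 15
Δ Δ f = -30x^3 - 144x^2 - 267x - 162
Δ Δ Δ f = -90x^2 - 378x - 441
D f = -(15/2)x^4 - 18x^3 - 27x^2
(Δ^3 + D) f = -(15/2)x^4 - 18x^3 - 117x^2 - 378x - 441

the image equals g(x) = -(15/2)x^4 - 18x^3 - 117x^2 - 378x - 441


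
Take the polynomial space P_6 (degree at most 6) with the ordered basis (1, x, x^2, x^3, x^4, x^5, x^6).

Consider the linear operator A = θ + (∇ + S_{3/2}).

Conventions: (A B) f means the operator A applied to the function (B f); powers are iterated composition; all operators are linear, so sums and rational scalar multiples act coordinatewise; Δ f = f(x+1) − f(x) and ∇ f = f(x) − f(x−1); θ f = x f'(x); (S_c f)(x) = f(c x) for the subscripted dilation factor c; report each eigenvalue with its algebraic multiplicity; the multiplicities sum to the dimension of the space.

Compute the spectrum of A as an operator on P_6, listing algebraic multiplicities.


λ = 1 (multiplicity 1), λ = 5/2 (multiplicity 1), λ = 17/4 (multiplicity 1), λ = 51/8 (multiplicity 1), λ = 145/16 (multiplicity 1), λ = 403/32 (multiplicity 1), λ = 1113/64 (multiplicity 1)

image of 1: 1
image of x: (5/2)x + 1
image of x^2: (17/4)x^2 + 2x - 1
image of x^3: (51/8)x^3 + 3x^2 - 3x + 1
image of x^4: (145/16)x^4 + 4x^3 - 6x^2 + 4x - 1
image of x^5: (403/32)x^5 + 5x^4 - 10x^3 + 10x^2 - 5x + 1
image of x^6: (1113/64)x^6 + 6x^5 - 15x^4 + 20x^3 - 15x^2 + 6x - 1
the matrix is upper triangular; its diagonal is (1, 5/2, 17/4, 51/8, 145/16, 403/32, 1113/64)
for a triangular matrix the eigenvalues are the diagonal entries, with algebraic multiplicity their repetition count


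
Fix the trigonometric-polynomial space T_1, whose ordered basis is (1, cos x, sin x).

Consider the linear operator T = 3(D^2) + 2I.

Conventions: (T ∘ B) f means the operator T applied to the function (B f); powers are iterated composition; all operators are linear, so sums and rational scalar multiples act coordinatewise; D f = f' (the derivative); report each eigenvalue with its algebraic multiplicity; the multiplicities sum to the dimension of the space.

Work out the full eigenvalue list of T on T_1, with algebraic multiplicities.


λ = -1 (multiplicity 2), λ = 2 (multiplicity 1)

image of 1: 2
image of cos x: -cos x
image of sin x: -sin x
the matrix is diagonal; its diagonal is (2, -1, -1)
for a triangular matrix the eigenvalues are the diagonal entries, with algebraic multiplicity their repetition count


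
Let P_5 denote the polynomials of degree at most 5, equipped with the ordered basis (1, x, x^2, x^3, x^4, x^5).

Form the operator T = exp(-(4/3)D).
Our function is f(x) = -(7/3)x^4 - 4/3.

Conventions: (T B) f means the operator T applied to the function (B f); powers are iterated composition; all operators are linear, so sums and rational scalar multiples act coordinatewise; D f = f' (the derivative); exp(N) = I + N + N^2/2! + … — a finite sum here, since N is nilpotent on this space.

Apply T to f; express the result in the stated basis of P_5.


order-1 term: (112/9)x^3
order-2 term: -(224/9)x^2
order-3 term: (1792/81)x
order-4 term: -1792/243
the series for exp(-(4/3)D) f terminates at order 4
exp(-(4/3)D) f = -(7/3)x^4 + (112/9)x^3 - (224/9)x^2 + (1792/81)x - 2116/243

g(x) = -(7/3)x^4 + (112/9)x^3 - (224/9)x^2 + (1792/81)x - 2116/243


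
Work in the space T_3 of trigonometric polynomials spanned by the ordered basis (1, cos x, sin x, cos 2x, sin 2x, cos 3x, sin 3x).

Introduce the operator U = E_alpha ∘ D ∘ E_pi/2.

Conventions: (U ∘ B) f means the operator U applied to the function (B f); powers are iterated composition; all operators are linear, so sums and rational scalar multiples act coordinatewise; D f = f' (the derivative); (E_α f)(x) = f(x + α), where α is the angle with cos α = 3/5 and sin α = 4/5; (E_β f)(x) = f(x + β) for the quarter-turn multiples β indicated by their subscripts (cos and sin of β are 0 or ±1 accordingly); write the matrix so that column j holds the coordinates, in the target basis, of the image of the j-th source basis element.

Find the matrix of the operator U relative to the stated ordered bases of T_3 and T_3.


image of 1: 0
image of cos x: -(3/5)cos x + (4/5)sin x
image of sin x: -(4/5)cos x - (3/5)sin x
image of cos 2x: (48/25)cos 2x - (14/25)sin 2x
image of sin 2x: (14/25)cos 2x + (48/25)sin 2x
image of cos 3x: -(351/125)cos 3x - (132/125)sin 3x
image of sin 3x: (132/125)cos 3x - (351/125)sin 3x
each image's coordinates form column j of the matrix

the matrix is [[0, 0, 0, 0, 0, 0, 0]; [0, -3/5, -4/5, 0, 0, 0, 0]; [0, 4/5, -3/5, 0, 0, 0, 0]; [0, 0, 0, 48/25, 14/25, 0, 0]; [0, 0, 0, -14/25, 48/25, 0, 0]; [0, 0, 0, 0, 0, -351/125, 132/125]; [0, 0, 0, 0, 0, -132/125, -351/125]] (rows listed top to bottom)


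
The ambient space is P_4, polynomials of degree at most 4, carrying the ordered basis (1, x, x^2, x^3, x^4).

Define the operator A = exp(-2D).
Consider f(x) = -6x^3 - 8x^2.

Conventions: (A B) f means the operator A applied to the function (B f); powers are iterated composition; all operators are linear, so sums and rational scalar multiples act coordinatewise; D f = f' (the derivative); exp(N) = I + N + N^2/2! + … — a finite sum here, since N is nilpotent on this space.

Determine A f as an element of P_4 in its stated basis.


the result is g(x) = -6x^3 + 28x^2 - 40x + 16

order-1 term: 36x^2 + 32x
order-2 term: -72x - 32
order-3 term: 48
the series for exp(-2D) f terminates at order 3
exp(-2D) f = -6x^3 + 28x^2 - 40x + 16


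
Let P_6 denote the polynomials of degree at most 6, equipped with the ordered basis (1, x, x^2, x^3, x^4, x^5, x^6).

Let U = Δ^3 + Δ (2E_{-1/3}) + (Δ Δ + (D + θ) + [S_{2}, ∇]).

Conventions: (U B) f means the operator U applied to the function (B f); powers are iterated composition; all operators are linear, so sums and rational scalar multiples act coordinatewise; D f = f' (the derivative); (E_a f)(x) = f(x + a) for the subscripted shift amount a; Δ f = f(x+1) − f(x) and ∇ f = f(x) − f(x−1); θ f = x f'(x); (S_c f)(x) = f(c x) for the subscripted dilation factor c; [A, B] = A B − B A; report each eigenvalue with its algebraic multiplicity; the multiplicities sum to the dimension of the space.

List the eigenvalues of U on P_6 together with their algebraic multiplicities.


image of 1: 0
image of x: x + 2
image of x^2: 2x^2 + 2x + 17/3
image of x^3: 3x^3 - 3x^2 + 26x + 17/3
image of x^4: 4x^4 - 20x^3 + 88x^2 - (16/3)x + 1765/27
image of x^5: 5x^5 - 65x^4 + (800/3)x^3 - (460/3)x^2 + (10850/27)x + 12091/81
image of x^6: 6x^6 - 174x^5 + 760x^4 - (2600/3)x^3 + (14900/9)x^2 + (19160/27)x + 53879/81
the matrix is upper triangular; its diagonal is (0, 1, 2, 3, 4, 5, 6)
for a triangular matrix the eigenvalues are the diagonal entries, with algebraic multiplicity their repetition count

λ = 0 (multiplicity 1), λ = 1 (multiplicity 1), λ = 2 (multiplicity 1), λ = 3 (multiplicity 1), λ = 4 (multiplicity 1), λ = 5 (multiplicity 1), λ = 6 (multiplicity 1)


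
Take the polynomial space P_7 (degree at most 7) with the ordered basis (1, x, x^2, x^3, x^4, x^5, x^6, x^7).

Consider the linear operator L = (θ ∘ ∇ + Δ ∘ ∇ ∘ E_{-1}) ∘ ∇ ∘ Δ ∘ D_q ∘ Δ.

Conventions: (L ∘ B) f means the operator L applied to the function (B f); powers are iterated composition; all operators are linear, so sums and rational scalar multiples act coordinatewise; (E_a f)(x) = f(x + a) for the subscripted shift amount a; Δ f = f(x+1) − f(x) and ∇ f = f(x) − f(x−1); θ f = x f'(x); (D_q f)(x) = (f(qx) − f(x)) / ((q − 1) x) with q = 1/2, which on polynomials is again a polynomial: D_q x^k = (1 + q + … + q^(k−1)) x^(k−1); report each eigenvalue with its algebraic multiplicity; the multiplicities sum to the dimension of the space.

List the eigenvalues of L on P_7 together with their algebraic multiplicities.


λ = 0 (multiplicity 8)

image of 1: 0
image of x: 0
image of x^2: 0
image of x^3: 0
image of x^4: 0
image of x^5: 0
image of x^6: 279x + 279
image of x^7: (6615/4)x^2 + (14427/8)x - 2709/4
the matrix is upper triangular; its diagonal is (0, 0, 0, 0, 0, 0, 0, 0)
for a triangular matrix the eigenvalues are the diagonal entries, with algebraic multiplicity their repetition count


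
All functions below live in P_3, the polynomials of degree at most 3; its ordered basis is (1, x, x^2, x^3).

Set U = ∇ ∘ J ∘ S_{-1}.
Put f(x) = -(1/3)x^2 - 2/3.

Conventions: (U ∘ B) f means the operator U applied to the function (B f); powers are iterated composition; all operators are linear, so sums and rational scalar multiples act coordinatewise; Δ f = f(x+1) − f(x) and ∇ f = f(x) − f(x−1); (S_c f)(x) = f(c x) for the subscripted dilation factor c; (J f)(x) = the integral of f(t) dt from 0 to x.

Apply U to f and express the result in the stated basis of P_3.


g(x) = -(1/3)x^2 + (1/3)x - 7/9

S_{-1} f = -(1/3)x^2 - 2/3
J S_{-1} f = -(1/9)x^3 - (2/3)x
∇ J S_{-1} f = -(1/3)x^2 + (1/3)x - 7/9


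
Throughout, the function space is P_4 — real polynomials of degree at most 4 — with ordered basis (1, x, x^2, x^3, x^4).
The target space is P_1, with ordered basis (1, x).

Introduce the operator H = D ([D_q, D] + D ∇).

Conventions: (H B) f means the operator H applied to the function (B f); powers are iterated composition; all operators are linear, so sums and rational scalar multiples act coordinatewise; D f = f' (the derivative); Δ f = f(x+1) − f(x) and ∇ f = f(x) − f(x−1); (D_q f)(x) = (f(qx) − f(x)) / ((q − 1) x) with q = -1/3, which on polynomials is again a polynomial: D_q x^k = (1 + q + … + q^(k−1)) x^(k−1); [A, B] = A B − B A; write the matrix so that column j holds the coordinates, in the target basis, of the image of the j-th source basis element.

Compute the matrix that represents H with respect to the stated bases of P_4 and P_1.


image of 1: 0
image of x: 0
image of x^2: 0
image of x^3: 58/9
image of x^4: (232/9)x - 12
each image's coordinates form column j of the matrix

the matrix is [[0, 0, 0, 58/9, -12]; [0, 0, 0, 0, 232/9]] (rows listed top to bottom)


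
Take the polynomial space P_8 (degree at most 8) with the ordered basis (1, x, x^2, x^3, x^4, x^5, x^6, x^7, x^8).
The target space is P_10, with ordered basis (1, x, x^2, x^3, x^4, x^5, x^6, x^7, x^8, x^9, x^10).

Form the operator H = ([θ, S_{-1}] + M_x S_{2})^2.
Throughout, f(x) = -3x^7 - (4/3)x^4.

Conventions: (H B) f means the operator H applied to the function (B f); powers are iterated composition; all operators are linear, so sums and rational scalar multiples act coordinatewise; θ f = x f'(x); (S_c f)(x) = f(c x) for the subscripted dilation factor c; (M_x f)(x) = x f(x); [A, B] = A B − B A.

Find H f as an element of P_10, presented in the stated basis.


S_{-1} f = 3x^7 - (4/3)x^4
θ S_{-1} f = 21x^7 - (16/3)x^4
θ f = -21x^7 - (16/3)x^4
S_{-1} θ f = 21x^7 - (16/3)x^4
[θ, S_{-1}] f = 0
S_{2} f = -384x^7 - (64/3)x^4
M_x S_{2} f = -384x^8 - (64/3)x^5
([θ, S_{-1}] + M_x S_{2}) f = -384x^8 - (64/3)x^5
S_{-1} ([θ, S_{-1}] + M_x S_{2}) f = -384x^8 + (64/3)x^5
θ S_{-1} ([θ, S_{-1}] + M_x S_{2}) f = -3072x^8 + (320/3)x^5
θ ([θ, S_{-1}] + M_x S_{2}) f = -3072x^8 - (320/3)x^5
S_{-1} θ ([θ, S_{-1}] + M_x S_{2}) f = -3072x^8 + (320/3)x^5
[θ, S_{-1}] ([θ, S_{-1}] + M_x S_{2}) f = 0
S_{2} ([θ, S_{-1}] + M_x S_{2}) f = -98304x^8 - (2048/3)x^5
M_x S_{2} ([θ, S_{-1}] + M_x S_{2}) f = -98304x^9 - (2048/3)x^6
([θ, S_{-1}] + M_x S_{2}) ([θ, S_{-1}] + M_x S_{2}) f = -98304x^9 - (2048/3)x^6

the result is g(x) = -98304x^9 - (2048/3)x^6


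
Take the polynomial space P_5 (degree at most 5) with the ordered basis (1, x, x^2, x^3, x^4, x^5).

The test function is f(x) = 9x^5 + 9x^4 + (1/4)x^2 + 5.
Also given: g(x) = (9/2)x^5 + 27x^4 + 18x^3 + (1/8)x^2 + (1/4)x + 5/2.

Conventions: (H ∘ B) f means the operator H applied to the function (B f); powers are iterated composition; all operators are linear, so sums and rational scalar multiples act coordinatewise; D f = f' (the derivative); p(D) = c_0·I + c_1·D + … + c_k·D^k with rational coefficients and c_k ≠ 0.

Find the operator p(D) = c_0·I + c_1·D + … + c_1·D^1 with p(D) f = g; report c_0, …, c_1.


c_0 = 1/2, c_1 = 1/2

D^0 f = 9x^5 + 9x^4 + (1/4)x^2 + 5
D^1 f = 45x^4 + 36x^3 + (1/2)x
matching coefficients of g against c_0 f + c_1 Df + … from the top degree down determines the c_i
solution: c_0 = 1/2, c_1 = 1/2


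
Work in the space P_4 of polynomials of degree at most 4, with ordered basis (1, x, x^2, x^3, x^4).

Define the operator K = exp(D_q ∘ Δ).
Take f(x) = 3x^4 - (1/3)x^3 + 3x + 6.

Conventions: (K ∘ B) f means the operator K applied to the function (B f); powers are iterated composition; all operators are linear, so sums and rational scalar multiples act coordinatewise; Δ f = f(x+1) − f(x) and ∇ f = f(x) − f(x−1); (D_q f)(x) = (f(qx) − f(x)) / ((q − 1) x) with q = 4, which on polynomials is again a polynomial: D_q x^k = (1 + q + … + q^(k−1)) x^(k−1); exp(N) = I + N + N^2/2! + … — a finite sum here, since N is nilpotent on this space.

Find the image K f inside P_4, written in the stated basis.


the image equals g(x) = 3x^4 - (1/3)x^3 + 252x^2 + 88x + 269

order-1 term: 252x^2 + 85x + 11
order-2 term: 252
the series for exp(D_q ∘ Δ) f terminates at order 2
exp(D_q ∘ Δ) f = 3x^4 - (1/3)x^3 + 252x^2 + 88x + 269


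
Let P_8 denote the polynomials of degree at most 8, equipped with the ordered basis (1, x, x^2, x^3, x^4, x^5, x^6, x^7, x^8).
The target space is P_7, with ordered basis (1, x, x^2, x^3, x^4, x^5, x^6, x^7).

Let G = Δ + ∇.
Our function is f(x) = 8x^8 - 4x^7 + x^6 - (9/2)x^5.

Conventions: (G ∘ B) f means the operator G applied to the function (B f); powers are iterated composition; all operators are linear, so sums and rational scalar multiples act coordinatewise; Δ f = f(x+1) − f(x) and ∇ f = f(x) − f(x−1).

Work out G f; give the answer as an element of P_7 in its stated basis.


Δ f = 64x^7 + 196x^6 + 370x^5 + (825/2)x^4 + 283x^3 + 110x^2 + (39/2)x + 1/2
∇ f = 64x^7 - 252x^6 + 538x^5 - (1475/2)x^4 + 653x^3 - 368x^2 + (241/2)x - 35/2
(Δ + ∇) f = 128x^7 - 56x^6 + 908x^5 - 325x^4 + 936x^3 - 258x^2 + 140x - 17

g(x) = 128x^7 - 56x^6 + 908x^5 - 325x^4 + 936x^3 - 258x^2 + 140x - 17


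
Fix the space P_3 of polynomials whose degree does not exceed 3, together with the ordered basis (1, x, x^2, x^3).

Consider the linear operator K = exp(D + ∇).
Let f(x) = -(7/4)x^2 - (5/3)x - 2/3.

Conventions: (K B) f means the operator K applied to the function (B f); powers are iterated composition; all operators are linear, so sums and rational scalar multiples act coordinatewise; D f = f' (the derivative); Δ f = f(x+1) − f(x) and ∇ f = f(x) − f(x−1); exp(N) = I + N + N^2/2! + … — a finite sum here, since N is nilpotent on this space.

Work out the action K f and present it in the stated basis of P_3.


the image equals g(x) = -(7/4)x^2 - (26/3)x - 37/4

order-1 term: -7x - 19/12
order-2 term: -7
the series for exp(D + ∇) f terminates at order 2
exp(D + ∇) f = -(7/4)x^2 - (26/3)x - 37/4


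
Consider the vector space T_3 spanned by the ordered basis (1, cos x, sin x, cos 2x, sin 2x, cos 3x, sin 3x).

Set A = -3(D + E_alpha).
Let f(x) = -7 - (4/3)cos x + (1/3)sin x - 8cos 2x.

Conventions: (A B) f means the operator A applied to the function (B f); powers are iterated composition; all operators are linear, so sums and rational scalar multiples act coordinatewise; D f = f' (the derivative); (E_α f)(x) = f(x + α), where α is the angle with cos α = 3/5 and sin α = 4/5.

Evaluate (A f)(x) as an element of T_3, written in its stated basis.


the image equals g(x) = 21 + (3/5)cos x - (39/5)sin x - (168/25)cos 2x - (1776/25)sin 2x

D f = (1/3)cos x + (4/3)sin x + 16sin 2x
E_alpha f = -7 - (8/15)cos x + (19/15)sin x + (56/25)cos 2x + (192/25)sin 2x
(D + E_alpha) f = -7 - (1/5)cos x + (13/5)sin x + (56/25)cos 2x + (592/25)sin 2x
(-3(D + E_alpha)) f = 21 + (3/5)cos x - (39/5)sin x - (168/25)cos 2x - (1776/25)sin 2x


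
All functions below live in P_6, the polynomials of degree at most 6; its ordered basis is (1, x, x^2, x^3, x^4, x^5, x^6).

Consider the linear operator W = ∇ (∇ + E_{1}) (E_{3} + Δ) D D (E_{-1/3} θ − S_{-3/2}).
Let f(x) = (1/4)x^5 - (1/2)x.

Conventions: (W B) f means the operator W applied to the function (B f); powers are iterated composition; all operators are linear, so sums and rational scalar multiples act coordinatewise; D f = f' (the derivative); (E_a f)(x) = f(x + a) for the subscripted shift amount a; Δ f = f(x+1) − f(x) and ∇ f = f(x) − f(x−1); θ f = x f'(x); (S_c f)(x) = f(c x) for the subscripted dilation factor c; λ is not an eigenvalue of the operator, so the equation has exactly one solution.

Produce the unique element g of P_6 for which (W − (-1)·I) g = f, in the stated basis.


write g with unknown coordinates in the stated basis and equate coefficients in (W − (-1)·I) g = f
solving from the highest basis element down gives g = (1/4)x^5 - (6045/32)x^2 - (64911/32)x - 343145/96
check: W g = (6045/32)x^2 + (64895/32)x + 343145/96
so W g − (-1)·g = (1/4)x^5 - (1/2)x = f ✓

g(x) = (1/4)x^5 - (6045/32)x^2 - (64911/32)x - 343145/96


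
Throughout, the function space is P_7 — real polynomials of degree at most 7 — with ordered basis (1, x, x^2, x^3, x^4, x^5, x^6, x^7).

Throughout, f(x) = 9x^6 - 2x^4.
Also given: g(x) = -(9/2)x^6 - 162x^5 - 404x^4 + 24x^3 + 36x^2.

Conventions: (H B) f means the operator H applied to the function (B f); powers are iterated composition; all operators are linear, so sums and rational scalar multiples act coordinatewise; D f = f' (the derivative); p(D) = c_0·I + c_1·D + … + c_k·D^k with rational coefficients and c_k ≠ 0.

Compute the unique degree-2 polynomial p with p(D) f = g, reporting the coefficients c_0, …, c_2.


D^0 f = 9x^6 - 2x^4
D^1 f = 54x^5 - 8x^3
D^2 f = 270x^4 - 24x^2
matching coefficients of g against c_0 f + c_1 Df + … from the top degree down determines the c_i
solution: c_0 = -1/2, c_1 = -3, c_2 = -3/2

c_0 = -1/2, c_1 = -3, c_2 = -3/2


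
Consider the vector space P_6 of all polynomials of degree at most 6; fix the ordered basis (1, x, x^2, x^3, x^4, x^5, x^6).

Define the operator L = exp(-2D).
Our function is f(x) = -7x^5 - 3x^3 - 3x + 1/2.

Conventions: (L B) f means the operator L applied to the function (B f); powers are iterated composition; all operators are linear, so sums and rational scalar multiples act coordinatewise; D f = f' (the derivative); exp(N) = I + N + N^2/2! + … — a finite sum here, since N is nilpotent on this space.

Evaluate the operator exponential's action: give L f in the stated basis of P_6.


the result is g(x) = -7x^5 + 70x^4 - 283x^3 + 578x^2 - 599x + 509/2

order-1 term: 70x^4 + 18x^2 + 6
order-2 term: -280x^3 - 36x
order-3 term: 560x^2 + 24
order-4 term: -560x
order-5 term: 224
the series for exp(-2D) f terminates at order 5
exp(-2D) f = -7x^5 + 70x^4 - 283x^3 + 578x^2 - 599x + 509/2


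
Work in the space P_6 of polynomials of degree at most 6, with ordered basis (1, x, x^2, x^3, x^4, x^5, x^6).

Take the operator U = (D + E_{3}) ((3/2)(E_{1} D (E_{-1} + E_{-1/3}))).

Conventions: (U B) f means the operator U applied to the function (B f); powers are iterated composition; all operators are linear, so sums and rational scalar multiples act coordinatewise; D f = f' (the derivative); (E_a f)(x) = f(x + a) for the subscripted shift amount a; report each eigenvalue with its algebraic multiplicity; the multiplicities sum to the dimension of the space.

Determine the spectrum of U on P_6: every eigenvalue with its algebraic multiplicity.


image of 1: 0
image of x: 3
image of x^2: 6x + 26
image of x^3: 9x^2 + 78x + 107
image of x^4: 12x^3 + 156x^2 + 428x + 4192/9
image of x^5: 15x^4 + 260x^3 + 1070x^2 + (20960/9)x + 53245/27
image of x^6: 18x^5 + 390x^4 + 2140x^3 + (20960/3)x^2 + (106490/9)x + 220340/27
the matrix is upper triangular; its diagonal is (0, 0, 0, 0, 0, 0, 0)
for a triangular matrix the eigenvalues are the diagonal entries, with algebraic multiplicity their repetition count

λ = 0 (multiplicity 7)


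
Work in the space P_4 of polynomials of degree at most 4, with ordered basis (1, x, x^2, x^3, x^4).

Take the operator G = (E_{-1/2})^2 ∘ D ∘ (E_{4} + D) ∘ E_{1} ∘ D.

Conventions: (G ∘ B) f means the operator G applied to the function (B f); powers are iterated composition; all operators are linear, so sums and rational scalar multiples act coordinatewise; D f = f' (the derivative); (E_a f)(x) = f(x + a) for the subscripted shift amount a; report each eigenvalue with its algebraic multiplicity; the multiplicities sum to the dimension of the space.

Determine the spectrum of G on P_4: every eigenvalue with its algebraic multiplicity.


λ = 0 (multiplicity 5)

image of 1: 0
image of x: 0
image of x^2: 2
image of x^3: 6x + 30
image of x^4: 12x^2 + 120x + 192
the matrix is upper triangular; its diagonal is (0, 0, 0, 0, 0)
for a triangular matrix the eigenvalues are the diagonal entries, with algebraic multiplicity their repetition count


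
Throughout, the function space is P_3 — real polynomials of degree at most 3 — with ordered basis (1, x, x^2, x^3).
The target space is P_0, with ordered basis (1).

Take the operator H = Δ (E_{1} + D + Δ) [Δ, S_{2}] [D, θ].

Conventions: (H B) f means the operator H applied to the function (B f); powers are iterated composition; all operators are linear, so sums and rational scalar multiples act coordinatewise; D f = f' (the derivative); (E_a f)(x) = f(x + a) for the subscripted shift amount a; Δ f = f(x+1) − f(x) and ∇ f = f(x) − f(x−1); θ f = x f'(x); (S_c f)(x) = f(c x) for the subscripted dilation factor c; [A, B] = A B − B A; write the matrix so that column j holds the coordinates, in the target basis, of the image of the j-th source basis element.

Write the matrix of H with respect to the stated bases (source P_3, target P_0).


the matrix is [[0, 0, 0, 12]] (rows listed top to bottom)

image of 1: 0
image of x: 0
image of x^2: 0
image of x^3: 12
each image's coordinates form column j of the matrix


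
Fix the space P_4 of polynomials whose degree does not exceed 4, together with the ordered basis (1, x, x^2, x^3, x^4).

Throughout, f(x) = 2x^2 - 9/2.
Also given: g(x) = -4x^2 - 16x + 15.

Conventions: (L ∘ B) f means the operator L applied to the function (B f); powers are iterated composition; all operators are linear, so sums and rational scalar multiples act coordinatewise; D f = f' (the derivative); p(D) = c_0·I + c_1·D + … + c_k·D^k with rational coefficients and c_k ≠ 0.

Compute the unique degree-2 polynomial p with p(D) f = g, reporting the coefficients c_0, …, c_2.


D^0 f = 2x^2 - 9/2
D^1 f = 4x
D^2 f = 4
matching coefficients of g against c_0 f + c_1 Df + … from the top degree down determines the c_i
solution: c_0 = -2, c_1 = -4, c_2 = 3/2

p(D) = -2·I − 4·D + (3/2)·D^2, i.e. c_0 = -2, c_1 = -4, c_2 = 3/2


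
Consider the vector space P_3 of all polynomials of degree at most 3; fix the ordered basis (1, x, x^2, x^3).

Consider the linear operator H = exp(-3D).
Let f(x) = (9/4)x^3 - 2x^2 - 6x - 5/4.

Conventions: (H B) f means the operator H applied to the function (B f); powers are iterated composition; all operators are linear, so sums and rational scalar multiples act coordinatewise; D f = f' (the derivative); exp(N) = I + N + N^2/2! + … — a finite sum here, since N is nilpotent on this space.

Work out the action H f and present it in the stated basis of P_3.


order-1 term: -(81/4)x^2 + 12x + 18
order-2 term: (243/4)x - 18
order-3 term: -243/4
the series for exp(-3D) f terminates at order 3
exp(-3D) f = (9/4)x^3 - (89/4)x^2 + (267/4)x - 62

the result is g(x) = (9/4)x^3 - (89/4)x^2 + (267/4)x - 62


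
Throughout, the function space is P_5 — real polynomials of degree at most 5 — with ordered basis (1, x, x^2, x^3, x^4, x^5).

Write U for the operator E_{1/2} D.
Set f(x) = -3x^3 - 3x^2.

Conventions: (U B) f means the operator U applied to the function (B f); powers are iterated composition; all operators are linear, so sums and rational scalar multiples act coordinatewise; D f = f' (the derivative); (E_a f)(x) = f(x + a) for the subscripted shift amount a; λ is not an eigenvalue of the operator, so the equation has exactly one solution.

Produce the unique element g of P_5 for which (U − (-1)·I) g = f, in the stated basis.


write g with unknown coordinates in the stated basis and equate coefficients in (U − (-1)·I) g = f
solving from the highest basis element down gives g = -3x^3 + 6x^2 - 3x - 3/4
check: U g = -9x^2 + 3x + 3/4
so U g − (-1)·g = -3x^3 - 3x^2 = f ✓

g(x) = -3x^3 + 6x^2 - 3x - 3/4


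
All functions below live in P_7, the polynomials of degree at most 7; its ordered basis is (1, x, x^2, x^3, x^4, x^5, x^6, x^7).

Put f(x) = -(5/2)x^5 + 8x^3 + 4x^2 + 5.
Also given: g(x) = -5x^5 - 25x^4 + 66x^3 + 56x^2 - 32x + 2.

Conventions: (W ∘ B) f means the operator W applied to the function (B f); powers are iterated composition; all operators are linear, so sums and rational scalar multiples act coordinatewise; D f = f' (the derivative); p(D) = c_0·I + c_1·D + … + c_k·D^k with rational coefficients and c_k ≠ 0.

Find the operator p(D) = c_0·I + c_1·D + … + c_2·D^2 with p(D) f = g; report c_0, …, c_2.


c_0 = 2, c_1 = 2, c_2 = -1

D^0 f = -(5/2)x^5 + 8x^3 + 4x^2 + 5
D^1 f = -(25/2)x^4 + 24x^2 + 8x
D^2 f = -50x^3 + 48x + 8
matching coefficients of g against c_0 f + c_1 Df + … from the top degree down determines the c_i
solution: c_0 = 2, c_1 = 2, c_2 = -1
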